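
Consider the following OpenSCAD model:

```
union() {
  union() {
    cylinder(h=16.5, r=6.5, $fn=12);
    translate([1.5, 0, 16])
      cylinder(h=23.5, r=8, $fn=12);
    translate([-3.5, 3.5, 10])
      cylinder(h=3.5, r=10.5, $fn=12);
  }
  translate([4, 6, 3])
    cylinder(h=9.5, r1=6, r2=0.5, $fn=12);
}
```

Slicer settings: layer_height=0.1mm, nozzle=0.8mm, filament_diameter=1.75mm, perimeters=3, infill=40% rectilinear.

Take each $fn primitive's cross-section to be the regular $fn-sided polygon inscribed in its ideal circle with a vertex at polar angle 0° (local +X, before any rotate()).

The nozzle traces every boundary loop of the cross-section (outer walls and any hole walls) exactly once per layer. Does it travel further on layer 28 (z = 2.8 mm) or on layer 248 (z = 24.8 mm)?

layer 248 (z = 24.8 mm)

Layer 28 (z = 2.8): the r=6.5 cylinder gives a regular 12-gon of circumradius 6.5 (constant along its height) (perimeter = 2·12·6.500·sin(180°/12) = 40.38 mm); the cylinder at (1.5, 0) is absent (z outside [16, 39.5]); the cylinder at (-3.5, 3.5) does not reach this height (z outside [10, 13.5]); Taking the union: only the r=6.5 cylinder is present, so the union is just that shape — boundary = 40.38 mm; the cone at (4, 6) is not intersected at this z (z outside [3, 12.5]); Merging all regions: only the result so far is present, so the union is just that shape — boundary = 40.38 mm. So its perimeter = 40.38 mm. Layer 248 (z = 24.8): the cylinder is not intersected at this z (z outside [0, 16.5]); the r=8 cylinder at (1.5, 0) contributes a regular 12-gon of circumradius 8 (perimeter = 2·12·8.000·sin(180°/12) = 49.69 mm); the cylinder at (-3.5, 3.5) is absent (z outside [10, 13.5]); Merging all regions: only the r=8 cylinder at (1.5, 0) is present, so the union is just that shape — boundary = 49.69 mm; the cone at (4, 6) does not reach this height (z outside [3, 12.5]); Merging all regions: only the result so far is present, so the union is just that shape — boundary = 49.69 mm. So its perimeter = 49.69 mm. Layer 248 is larger (49.69 vs 40.38 mm).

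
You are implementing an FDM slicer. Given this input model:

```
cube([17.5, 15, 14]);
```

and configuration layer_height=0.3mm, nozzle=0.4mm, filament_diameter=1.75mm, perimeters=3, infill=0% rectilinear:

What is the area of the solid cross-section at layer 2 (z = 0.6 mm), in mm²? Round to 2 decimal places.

At z = 0.6 mm: the 17.5×15 cube contributes its full rectangle (area 262.50 mm²). Overall, the cross-section is a single solid region. Net area = 262.50 mm².

262.50 mm²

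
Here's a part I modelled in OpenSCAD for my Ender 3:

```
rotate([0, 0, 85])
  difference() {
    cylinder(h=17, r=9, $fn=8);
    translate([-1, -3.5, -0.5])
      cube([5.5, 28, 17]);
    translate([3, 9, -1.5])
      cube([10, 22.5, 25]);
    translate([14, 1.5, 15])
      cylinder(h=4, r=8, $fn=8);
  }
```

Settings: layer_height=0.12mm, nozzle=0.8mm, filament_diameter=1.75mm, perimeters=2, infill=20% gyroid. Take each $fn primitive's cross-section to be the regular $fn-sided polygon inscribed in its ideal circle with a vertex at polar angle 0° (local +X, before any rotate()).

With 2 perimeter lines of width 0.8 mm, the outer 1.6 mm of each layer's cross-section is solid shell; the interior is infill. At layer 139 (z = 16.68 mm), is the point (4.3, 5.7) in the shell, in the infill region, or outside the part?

shell

At z = 16.68 mm: the cylinder: section is a regular 8-gon, circumradius r=9; the cube at (-1, -3.5) is not intersected at this z (z outside [-0.5, 16.5]); the cube at (3, 9) (footprint 10×22.5) is included at this height; the r=8 cylinder at (14, 1.5) contributes a regular 8-gon of circumradius 8; After the difference (first − rest): starting from the r=9 cylinder, the 10×22.5 cube at (3, 9) misses the remaining region (no effect); the r=8 cylinder at (14, 1.5) partially overlaps it — only the 10.40 mm² overlap (of its 181.02 mm²) is removed, clipping the outline — 1 connected region; (whole slice rotated 85° about Z — lengths, areas and connectivity unchanged). Overall, the cross-section is a single solid region. Undo the 85° rotation: the query point maps to (6.053, -3.787) in the un-rotated model frame. The nearest boundary edge runs (7.81, -2.87)→(6.36, -6.36); distance from the point to it = 1.27 mm. The point is inside the cross-section, 1.27 mm from the nearest boundary — within the 1.6 mm shell band (2 × 0.8).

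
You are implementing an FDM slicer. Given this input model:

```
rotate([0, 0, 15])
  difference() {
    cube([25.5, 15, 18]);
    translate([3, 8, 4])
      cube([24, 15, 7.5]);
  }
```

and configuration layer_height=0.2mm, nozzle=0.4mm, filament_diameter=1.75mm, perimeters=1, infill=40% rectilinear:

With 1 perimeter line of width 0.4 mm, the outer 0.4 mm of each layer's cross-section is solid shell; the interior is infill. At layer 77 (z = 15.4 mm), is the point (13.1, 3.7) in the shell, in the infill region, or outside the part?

At z = 15.4 mm: the cube (footprint 25.5×15) is included at this height; the cube at (3, 8) is not intersected at this z (z outside [4, 11.5]); Taking the first minus the rest: none of the subtracted shapes is present at this height, so the 25.5×15 cube is unchanged — 1 connected region; (rotated 15° about Z; rotation is an isometry so areas/perimeters/island counts are preserved). Overall, the cross-section is a single solid region. Undo the 15° rotation: the query point maps to (13.611, 0.183) in the un-rotated model frame. The nearest boundary edge runs (0.00, 0.00)→(25.50, 0.00); distance from the point to it = 0.18 mm. The point is inside the cross-section, 0.18 mm from the nearest boundary — within the 0.4 mm shell band (1 × 0.4).

shell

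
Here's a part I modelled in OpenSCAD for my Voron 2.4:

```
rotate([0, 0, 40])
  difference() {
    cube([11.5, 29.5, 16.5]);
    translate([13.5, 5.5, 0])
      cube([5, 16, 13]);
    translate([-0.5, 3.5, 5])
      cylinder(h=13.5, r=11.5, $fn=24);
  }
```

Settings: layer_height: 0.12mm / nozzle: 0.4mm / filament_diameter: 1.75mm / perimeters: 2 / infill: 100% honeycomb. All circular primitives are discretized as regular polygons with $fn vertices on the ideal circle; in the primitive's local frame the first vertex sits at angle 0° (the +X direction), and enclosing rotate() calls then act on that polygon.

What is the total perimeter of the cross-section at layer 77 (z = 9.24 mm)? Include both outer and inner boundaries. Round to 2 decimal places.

At z = 9.24 mm: the cube is present — its section is the full 11.5×29.5 rectangle (perimeter 82.00 mm); the cube at (13.5, 5.5) is present — its section is the full 5×16 rectangle (perimeter 42.00 mm); the r=11.5 cylinder at (-0.5, 3.5) gives a regular 24-gon of circumradius 11.5 (constant along its height) (perimeter = 2·24·11.500·sin(180°/24) = 72.05 mm); After the difference (first − rest): starting from the 11.5×29.5 cube, the 5×16 cube at (13.5, 5.5) misses the remaining region (no effect); the r=11.5 cylinder at (-0.5, 3.5) partially overlaps it — only the 134.61 mm² overlap (of its 410.75 mm²) is removed, clipping the outline — boundary = 77.75 mm; (whole slice rotated 40° about Z — lengths, areas and connectivity unchanged). Overall, the cross-section is a single solid region. Total boundary length (outer) = 77.75 mm.

77.75 mm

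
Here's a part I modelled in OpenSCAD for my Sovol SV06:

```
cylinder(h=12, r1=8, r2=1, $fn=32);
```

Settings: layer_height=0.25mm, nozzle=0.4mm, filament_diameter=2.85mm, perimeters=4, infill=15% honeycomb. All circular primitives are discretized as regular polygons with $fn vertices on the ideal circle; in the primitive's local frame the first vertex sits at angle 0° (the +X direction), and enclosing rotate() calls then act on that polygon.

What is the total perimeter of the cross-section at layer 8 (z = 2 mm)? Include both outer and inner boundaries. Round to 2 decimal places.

At z = 2 mm: the cone contributes a regular 32-gon of circumradius 6.833 (interpolated between r1=8 and r2=1 at t=0.167) (perimeter = 2·32·6.833·sin(180°/32) = 42.87 mm). Overall, the cross-section is a single solid region. Total boundary length (outer) = 42.87 mm.

42.87 mm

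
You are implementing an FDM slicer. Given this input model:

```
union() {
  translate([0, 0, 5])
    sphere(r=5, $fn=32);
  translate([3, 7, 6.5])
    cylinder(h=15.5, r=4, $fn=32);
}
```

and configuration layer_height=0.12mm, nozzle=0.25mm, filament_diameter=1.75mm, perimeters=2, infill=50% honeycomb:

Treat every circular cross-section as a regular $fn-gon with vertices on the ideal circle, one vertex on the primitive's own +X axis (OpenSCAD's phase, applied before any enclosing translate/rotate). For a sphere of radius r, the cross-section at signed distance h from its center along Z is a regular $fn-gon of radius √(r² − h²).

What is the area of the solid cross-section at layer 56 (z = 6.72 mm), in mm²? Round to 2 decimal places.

At z = 6.72 mm: the sphere: section is a regular 32-gon, circumradius = √(r²−h²) = √(5²−1.72²) = 4.695 (area = (32/2)·4.695²·sin(360°/32) = 68.80 mm²); the cylinder at (3, 7): section is a regular 32-gon, circumradius r=4 (area = (32/2)·4.000²·sin(360°/32) = 49.94 mm²); Merging all regions: the regions partially overlap — summed areas 118.74 mm² minus the doubly-counted overlap 2.93 mm² gives 115.82 mm² — area = 115.82 mm². Overall, the cross-section is a single solid region. Net area = 115.82 mm².

115.82 mm²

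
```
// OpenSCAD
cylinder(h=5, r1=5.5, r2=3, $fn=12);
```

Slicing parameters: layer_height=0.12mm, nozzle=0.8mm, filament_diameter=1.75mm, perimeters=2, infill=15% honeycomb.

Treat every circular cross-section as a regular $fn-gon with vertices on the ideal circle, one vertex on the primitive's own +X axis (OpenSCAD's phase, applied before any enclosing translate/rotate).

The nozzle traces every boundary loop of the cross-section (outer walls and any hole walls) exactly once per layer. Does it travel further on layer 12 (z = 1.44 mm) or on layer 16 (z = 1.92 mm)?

layer 12 (z = 1.44 mm)

Layer 12 (z = 1.44): the cone (r1=5.5→r2=3) has section circumradius 4.780 here — a regular 12-gon (perimeter = 2·12·4.780·sin(180°/12) = 29.69 mm). So its perimeter = 29.69 mm. Layer 16 (z = 1.92): the cone (r1=5.5→r2=3) has section circumradius 4.540 here — a regular 12-gon (perimeter = 2·12·4.540·sin(180°/12) = 28.20 mm). So its perimeter = 28.20 mm. Layer 12 is larger (29.69 vs 28.20 mm).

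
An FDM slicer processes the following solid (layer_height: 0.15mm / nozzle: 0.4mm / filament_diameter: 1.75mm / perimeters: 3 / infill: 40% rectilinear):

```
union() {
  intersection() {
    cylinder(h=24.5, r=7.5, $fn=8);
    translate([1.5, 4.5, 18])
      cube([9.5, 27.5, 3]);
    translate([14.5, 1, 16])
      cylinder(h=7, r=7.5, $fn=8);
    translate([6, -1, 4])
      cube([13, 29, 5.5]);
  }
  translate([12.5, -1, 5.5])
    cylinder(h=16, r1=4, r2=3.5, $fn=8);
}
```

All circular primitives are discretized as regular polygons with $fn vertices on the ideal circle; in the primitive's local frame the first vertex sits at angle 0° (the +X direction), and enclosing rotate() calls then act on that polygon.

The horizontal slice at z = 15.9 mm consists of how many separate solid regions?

1

At z = 15.9 mm: the r=7.5 cylinder contributes a regular 8-gon of circumradius 7.5; the cube at (1.5, 4.5) is not intersected at this z (z outside [18, 21]); the cylinder at (14.5, 1) does not reach this height (z outside [16, 23]); the cube at (6, -1) does not reach this height (z outside [4, 9.5]); After intersecting: at least one operand is absent at this height, so nothing remains; the cone at (12.5, -1) (r1=4→r2=3.5) has section circumradius 3.675 here — a regular 8-gon; Taking the union: only the cone at (12.5, -1) is present, so the union is just that shape — 1 connected region. The result has 1 disconnected region.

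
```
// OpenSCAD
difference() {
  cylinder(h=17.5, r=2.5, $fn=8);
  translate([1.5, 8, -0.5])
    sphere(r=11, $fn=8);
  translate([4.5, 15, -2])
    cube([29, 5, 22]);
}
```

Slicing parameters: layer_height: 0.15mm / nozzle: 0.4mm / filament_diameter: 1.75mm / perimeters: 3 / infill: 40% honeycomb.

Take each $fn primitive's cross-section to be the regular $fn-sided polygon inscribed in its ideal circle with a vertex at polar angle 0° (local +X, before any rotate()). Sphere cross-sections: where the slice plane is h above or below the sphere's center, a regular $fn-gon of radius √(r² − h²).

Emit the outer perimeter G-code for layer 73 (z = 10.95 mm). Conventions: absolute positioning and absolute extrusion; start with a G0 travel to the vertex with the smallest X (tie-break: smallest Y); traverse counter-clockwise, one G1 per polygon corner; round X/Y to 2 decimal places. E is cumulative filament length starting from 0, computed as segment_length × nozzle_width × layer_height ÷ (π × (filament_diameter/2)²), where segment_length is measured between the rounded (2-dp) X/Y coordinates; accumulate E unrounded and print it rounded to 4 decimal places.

At z = 10.95 mm: the r=2.5 cylinder contributes a regular 8-gon of circumradius 2.5; the sphere at (1.5, 8) does not reach this height (|z−center|=11.450 > r=11); the 29×5 cube at (4.5, 15) contributes its full rectangle; After the difference (first − rest): starting from the r=2.5 cylinder, the 29×5 cube at (4.5, 15) misses the remaining region (no effect) — 1 connected region. The outline is a single polygon with 8 vertices. Extrusion per mm of travel: 0.4 × 0.15 / (π × 0.875²) = 0.024945. Accumulating E over each segment gives final E = 0.3821.

G0 X-2.50 Y0.00 Z10.95
G1 X-1.77 Y-1.77 E0.0478
G1 X0.00 Y-2.50 E0.0955
G1 X1.77 Y-1.77 E0.1433
G1 X2.50 Y0.00 E0.1910
G1 X1.77 Y1.77 E0.2388
G1 X0.00 Y2.50 E0.2866
G1 X-1.77 Y1.77 E0.3343
G1 X-2.50 Y0.00 E0.3821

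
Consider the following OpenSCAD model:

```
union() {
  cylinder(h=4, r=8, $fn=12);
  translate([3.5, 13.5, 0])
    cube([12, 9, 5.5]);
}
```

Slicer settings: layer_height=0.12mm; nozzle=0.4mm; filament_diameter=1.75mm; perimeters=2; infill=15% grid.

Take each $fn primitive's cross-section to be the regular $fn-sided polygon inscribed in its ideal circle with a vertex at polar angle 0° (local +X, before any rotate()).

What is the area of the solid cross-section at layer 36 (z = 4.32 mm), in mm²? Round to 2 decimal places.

At z = 4.32 mm: the cylinder is not intersected at this z (z outside [0, 4]); the cube at (3.5, 13.5) (footprint 12×9) is included at this height (area 108.00 mm²); Taking the union: only the 12×9 cube at (3.5, 13.5) is present, so the union is just that shape — area = 108.00 mm². Overall, the cross-section is a single solid region. Net area = 108.00 mm².

108.00 mm²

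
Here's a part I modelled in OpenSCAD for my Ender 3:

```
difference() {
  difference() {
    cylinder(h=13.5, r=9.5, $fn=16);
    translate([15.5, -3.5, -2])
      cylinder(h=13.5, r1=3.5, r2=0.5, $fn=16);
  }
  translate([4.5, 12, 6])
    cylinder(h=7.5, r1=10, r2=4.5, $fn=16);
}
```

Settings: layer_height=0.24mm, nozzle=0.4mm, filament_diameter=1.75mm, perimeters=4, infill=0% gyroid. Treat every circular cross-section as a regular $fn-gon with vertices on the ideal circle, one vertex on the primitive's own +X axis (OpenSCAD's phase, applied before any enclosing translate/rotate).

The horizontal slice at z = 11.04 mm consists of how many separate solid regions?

1

At z = 11.04 mm: the r=9.5 cylinder gives a regular 16-gon of circumradius 9.5 (constant along its height); the cone at (15.5, -3.5): at t=0.966 of its height the radius interpolates to r₁+(r₂−r₁)t = 0.602, giving a regular 16-gon of that circumradius; Taking the first minus the rest: starting from the r=9.5 cylinder, the cone at (15.5, -3.5) misses the remaining region (no effect) — 1 connected region; the cone at (4.5, 12) contributes a regular 16-gon of circumradius 6.304 (interpolated between r1=10 and r2=4.5 at t=0.672); Taking the first minus the rest: starting from that combined region, the cone at (4.5, 12) partially overlaps it — only the 16.46 mm² overlap (of its 121.66 mm²) is removed, clipping the outline — 1 connected region. The result has 1 disconnected region.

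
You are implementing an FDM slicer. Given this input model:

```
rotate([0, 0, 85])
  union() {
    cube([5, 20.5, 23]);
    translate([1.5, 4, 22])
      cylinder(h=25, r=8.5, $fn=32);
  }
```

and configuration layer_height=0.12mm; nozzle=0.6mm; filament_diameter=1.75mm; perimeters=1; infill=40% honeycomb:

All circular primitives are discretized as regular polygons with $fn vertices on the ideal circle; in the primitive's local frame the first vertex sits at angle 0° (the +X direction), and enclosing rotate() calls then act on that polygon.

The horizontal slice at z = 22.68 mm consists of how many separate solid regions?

1

At z = 22.68 mm: the cube is present — its section is the full 5×20.5 rectangle; the r=8.5 cylinder at (1.5, 4) gives a regular 32-gon of circumradius 8.5 (constant along its height); Combining (union): the regions partially overlap (shared area 61.43 mm²), so overlapping operands fuse into one piece — 1 connected region; (whole slice rotated 85° about Z — lengths, areas and connectivity unchanged). The result has 1 disconnected region.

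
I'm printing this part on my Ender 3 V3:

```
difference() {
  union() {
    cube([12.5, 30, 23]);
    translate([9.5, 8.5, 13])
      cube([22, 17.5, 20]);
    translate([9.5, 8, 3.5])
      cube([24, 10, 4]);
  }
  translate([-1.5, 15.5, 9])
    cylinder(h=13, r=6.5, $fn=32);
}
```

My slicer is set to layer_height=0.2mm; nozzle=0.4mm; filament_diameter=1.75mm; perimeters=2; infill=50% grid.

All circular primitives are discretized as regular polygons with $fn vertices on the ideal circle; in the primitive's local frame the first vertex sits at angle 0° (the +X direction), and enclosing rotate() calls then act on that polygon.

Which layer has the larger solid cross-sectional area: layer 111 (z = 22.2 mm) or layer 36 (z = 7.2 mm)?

Layer 111 (z = 22.2): the 12.5×30 cube contributes its full rectangle (area 375.00 mm²); the 22×17.5 cube at (9.5, 8.5) contributes its full rectangle (area 385.00 mm²); the cube at (9.5, 8) does not reach this height (z outside [3.5, 7.5]); Merging all regions: the regions partially overlap — summed areas 760.00 mm² minus the doubly-counted overlap 52.50 mm² gives 707.50 mm² — area = 707.50 mm²; the cylinder at (-1.5, 15.5) is not intersected at this z (z outside [9, 22]); After the difference (first − rest): none of the subtracted shapes is present at this height, so that combined region is unchanged — area = 707.50 mm². So its area = 707.50 mm². Layer 36 (z = 7.2): the cube is present — its section is the full 12.5×30 rectangle (area 375.00 mm²); the cube at (9.5, 8.5) is absent (z outside [13, 33]); the 24×10 cube at (9.5, 8) contributes its full rectangle (area 240.00 mm²); Merging all regions: the regions partially overlap — summed areas 615.00 mm² minus the doubly-counted overlap 30.00 mm² gives 585.00 mm² — area = 585.00 mm²; the cylinder at (-1.5, 15.5) does not reach this height (z outside [9, 22]); Taking the first minus the rest: none of the subtracted shapes is present at this height, so that combined region is unchanged — area = 585.00 mm². So its area = 585.00 mm². Layer 111 is larger (707.50 vs 585.00 mm²).

layer 111 (z = 22.2 mm)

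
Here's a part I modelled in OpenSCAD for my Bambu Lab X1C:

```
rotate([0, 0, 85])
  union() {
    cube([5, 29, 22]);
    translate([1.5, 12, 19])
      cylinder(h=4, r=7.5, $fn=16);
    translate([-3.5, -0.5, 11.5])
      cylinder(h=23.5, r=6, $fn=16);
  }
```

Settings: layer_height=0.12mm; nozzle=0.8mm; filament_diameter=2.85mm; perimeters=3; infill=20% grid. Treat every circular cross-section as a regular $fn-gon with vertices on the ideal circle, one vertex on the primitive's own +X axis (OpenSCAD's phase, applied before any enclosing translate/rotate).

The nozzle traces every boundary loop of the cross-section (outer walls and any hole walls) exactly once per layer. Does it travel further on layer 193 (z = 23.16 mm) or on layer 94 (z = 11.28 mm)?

Layer 193 (z = 23.16): the cube is not intersected at this z (z outside [0, 22]); the cylinder at (1.5, 12) is not intersected at this z (z outside [19, 23]); the r=6 cylinder at (-3.5, -0.5) contributes a regular 16-gon of circumradius 6 (perimeter = 2·16·6.000·sin(180°/16) = 37.46 mm); Combining (union): only the r=6 cylinder at (-3.5, -0.5) is present, so the union is just that shape — boundary = 37.46 mm; (rotated 85° about Z; rotation is an isometry so areas/perimeters/island counts are preserved). So its perimeter = 37.46 mm. Layer 94 (z = 11.28): the cube is present — its section is the full 5×29 rectangle (perimeter 68.00 mm); the cylinder at (1.5, 12) is absent (z outside [19, 23]); the cylinder at (-3.5, -0.5) is absent (z outside [11.5, 35]); Merging all regions: only the 5×29 cube is present, so the union is just that shape — boundary = 68.00 mm; (rotated 85° about Z; rotation is an isometry so areas/perimeters/island counts are preserved). So its perimeter = 68.00 mm. Layer 94 is larger (68.00 vs 37.46 mm).

layer 94 (z = 11.28 mm)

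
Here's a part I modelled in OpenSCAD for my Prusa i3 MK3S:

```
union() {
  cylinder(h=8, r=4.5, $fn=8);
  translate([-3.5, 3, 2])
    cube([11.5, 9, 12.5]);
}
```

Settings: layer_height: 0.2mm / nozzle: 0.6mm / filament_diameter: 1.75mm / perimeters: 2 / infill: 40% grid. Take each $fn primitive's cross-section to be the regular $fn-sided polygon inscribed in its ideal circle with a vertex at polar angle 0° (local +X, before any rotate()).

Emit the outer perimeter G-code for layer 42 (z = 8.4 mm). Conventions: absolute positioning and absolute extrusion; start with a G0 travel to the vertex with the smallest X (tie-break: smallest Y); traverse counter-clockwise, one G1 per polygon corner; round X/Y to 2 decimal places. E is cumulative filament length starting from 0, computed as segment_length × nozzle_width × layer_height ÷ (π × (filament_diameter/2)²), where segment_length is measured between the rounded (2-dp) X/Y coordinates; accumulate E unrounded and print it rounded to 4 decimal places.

At z = 8.4 mm: the cylinder is not intersected at this z (z outside [0, 8]); the 11.5×9 cube at (-3.5, 3) contributes its full rectangle; Taking the union: only the 11.5×9 cube at (-3.5, 3) is present, so the union is just that shape — 1 connected region. The outline is a single polygon with 4 vertices. Extrusion per mm of travel: 0.6 × 0.2 / (π × 0.875²) = 0.049890. Accumulating E over each segment gives final E = 2.0455.

G0 X-3.50 Y3.00 Z8.40
G1 X8.00 Y3.00 E0.5737
G1 X8.00 Y12.00 E1.0227
G1 X-3.50 Y12.00 E1.5965
G1 X-3.50 Y3.00 E2.0455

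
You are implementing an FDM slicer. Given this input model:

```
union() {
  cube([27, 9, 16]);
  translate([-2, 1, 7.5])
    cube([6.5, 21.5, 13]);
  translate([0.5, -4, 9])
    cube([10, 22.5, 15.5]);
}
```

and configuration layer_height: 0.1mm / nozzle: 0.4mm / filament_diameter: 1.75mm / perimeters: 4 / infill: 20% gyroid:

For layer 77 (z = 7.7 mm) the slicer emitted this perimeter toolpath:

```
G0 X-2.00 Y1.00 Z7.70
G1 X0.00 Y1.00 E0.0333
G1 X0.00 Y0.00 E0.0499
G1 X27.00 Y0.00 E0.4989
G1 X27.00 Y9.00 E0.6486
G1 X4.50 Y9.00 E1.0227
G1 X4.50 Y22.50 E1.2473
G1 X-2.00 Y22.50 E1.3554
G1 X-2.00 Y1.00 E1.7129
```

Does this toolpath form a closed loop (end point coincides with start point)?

Start point (G0): (-2.00, 1.00). End point (last G1): the path returns to the start — closed.

yes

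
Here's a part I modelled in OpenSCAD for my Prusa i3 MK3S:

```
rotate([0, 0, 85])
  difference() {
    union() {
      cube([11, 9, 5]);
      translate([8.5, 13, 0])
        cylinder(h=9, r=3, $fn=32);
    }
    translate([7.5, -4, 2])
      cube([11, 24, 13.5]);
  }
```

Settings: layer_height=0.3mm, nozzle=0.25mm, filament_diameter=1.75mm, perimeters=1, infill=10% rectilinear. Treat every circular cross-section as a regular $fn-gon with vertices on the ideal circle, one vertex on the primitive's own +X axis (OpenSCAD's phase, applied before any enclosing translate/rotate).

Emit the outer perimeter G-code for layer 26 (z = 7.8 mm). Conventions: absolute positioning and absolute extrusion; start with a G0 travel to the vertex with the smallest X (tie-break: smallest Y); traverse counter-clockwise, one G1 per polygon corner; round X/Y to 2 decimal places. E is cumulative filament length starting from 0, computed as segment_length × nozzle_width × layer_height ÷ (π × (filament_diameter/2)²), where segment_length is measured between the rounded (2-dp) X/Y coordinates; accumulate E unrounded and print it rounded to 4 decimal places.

G0 X-15.10 Y8.85 Z7.80
G1 X-15.07 Y8.70 E0.0048
G1 X-14.84 Y8.16 E0.0231
G1 X-14.51 Y7.67 E0.0415
G1 X-14.09 Y7.26 E0.0598
G1 X-13.59 Y6.94 E0.0783
G1 X-13.05 Y6.72 E0.0965
G1 X-12.47 Y6.61 E0.1149
G1 X-11.88 Y6.62 E0.1333
G1 X-11.31 Y6.74 E0.1515
G1 X-10.77 Y6.97 E0.1698
G1 X-10.28 Y7.30 E0.1882
G1 X-9.87 Y7.72 E0.2065
G1 X-9.55 Y8.22 E0.2250
G1 X-9.49 Y8.36 E0.2297
G1 X-15.10 Y8.85 E0.4053

At z = 7.8 mm: the cube is not intersected at this z (z outside [0, 5]); the r=3 cylinder at (8.5, 13) contributes a regular 32-gon of circumradius 3; Merging all regions: only the r=3 cylinder at (8.5, 13) is present, so the union is just that shape — 1 connected region; the cube at (7.5, -4) (footprint 11×24) is included at this height; Taking the first minus the rest: starting from the result so far, the 11×24 cube at (7.5, -4) partially overlaps it — only the 19.91 mm² overlap (of its 264.00 mm²) is removed, clipping the outline — 1 connected region; (rotated 85° about Z; rotation is an isometry so areas/perimeters/island counts are preserved). The outline is a single polygon with 15 vertices. Extrusion per mm of travel: 0.25 × 0.3 / (π × 0.875²) = 0.031181. Accumulating E over each segment gives final E = 0.4053.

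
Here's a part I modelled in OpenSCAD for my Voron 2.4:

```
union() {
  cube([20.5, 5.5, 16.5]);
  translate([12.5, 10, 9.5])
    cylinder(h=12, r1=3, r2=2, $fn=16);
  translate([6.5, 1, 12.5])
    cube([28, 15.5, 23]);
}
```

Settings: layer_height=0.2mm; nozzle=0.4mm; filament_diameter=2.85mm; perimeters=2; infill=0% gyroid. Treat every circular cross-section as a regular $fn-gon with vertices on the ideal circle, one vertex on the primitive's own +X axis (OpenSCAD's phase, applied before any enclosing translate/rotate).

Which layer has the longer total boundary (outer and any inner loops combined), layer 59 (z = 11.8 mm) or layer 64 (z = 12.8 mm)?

Layer 59 (z = 11.8): the cube (footprint 20.5×5.5) is included at this height (perimeter 52.00 mm); the cone at (12.5, 10) contributes a regular 16-gon of circumradius 2.808 (interpolated between r1=3 and r2=2 at t=0.192) (perimeter = 2·16·2.808·sin(180°/16) = 17.53 mm); the cube at (6.5, 1) does not reach this height (z outside [12.5, 35.5]); Taking the union: the 2 present regions are separate (no shared area or edge), so areas and boundary lengths simply add and each stays a separate island — boundary = 69.53 mm. So its perimeter = 69.53 mm. Layer 64 (z = 12.8): the cube (footprint 20.5×5.5) is included at this height (perimeter 52.00 mm); the cone at (12.5, 10): at t=0.275 of its height the radius interpolates to r₁+(r₂−r₁)t = 2.725, giving a regular 16-gon of that circumradius (perimeter = 2·16·2.725·sin(180°/16) = 17.01 mm); the cube at (6.5, 1) (footprint 28×15.5) is included at this height (perimeter 87.00 mm); Combining (union): the regions partially overlap (shared area 85.73 mm²), so the edge portions inside another operand are dropped and the merged outline is re-measured after clipping — boundary = 102.00 mm. So its perimeter = 102.00 mm. Layer 64 is larger (102.00 vs 69.53 mm).

layer 64 (z = 12.8 mm)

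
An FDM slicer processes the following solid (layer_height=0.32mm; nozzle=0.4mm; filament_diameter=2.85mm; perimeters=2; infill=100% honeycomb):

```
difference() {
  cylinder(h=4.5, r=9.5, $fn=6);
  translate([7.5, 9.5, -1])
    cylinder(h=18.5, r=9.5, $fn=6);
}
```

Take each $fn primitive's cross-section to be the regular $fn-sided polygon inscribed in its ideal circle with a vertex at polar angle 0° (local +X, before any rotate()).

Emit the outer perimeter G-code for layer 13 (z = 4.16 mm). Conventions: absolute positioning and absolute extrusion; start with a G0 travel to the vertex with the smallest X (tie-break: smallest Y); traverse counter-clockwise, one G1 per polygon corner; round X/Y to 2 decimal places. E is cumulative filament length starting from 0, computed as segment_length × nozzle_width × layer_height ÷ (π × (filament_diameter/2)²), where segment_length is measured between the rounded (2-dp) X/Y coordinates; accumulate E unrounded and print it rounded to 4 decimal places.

G0 X-9.50 Y0.00 Z4.16
G1 X-4.75 Y-8.23 E0.1907
G1 X4.75 Y-8.23 E0.3813
G1 X9.50 Y0.00 E0.5719
G1 X8.77 Y1.27 E0.6013
G1 X2.75 Y1.27 E0.7221
G1 X-1.27 Y8.23 E0.8834
G1 X-4.75 Y8.23 E0.9532
G1 X-9.50 Y0.00 E1.1439

At z = 4.16 mm: the cylinder: section is a regular 6-gon, circumradius r=9.5; the cylinder at (7.5, 9.5): section is a regular 6-gon, circumradius r=9.5; Subtracting the remaining from the first: starting from the r=9.5 cylinder, the r=9.5 cylinder at (7.5, 9.5) partially overlaps it — only the 41.83 mm² overlap (of its 234.48 mm²) is removed, clipping the outline — 1 connected region. The outline is a single polygon with 8 vertices. Extrusion per mm of travel: 0.4 × 0.32 / (π × 1.425²) = 0.020065. Accumulating E over each segment gives final E = 1.1439.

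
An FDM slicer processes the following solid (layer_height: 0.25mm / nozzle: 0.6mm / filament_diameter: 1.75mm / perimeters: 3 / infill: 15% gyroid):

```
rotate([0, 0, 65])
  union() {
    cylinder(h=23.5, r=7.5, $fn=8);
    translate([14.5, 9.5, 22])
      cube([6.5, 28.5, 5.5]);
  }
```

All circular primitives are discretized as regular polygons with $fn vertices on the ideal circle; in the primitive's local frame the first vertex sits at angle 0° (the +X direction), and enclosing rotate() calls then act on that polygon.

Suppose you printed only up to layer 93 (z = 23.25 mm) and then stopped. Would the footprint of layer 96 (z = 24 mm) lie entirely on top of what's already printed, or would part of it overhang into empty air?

Compare the two slices. At z = 23.25: the cylinder: section is a regular 8-gon, circumradius r=7.5 (area = (8/2)·7.500²·sin(360°/8) = 159.10 mm²); the 6.5×28.5 cube at (14.5, 9.5) contributes its full rectangle (area 185.25 mm²); Merging all regions: the 2 present regions are separate (no shared area or edge), so areas and boundary lengths simply add and each stays a separate island — area = 344.35 mm²; (whole slice rotated 65° about Z — lengths, areas and connectivity unchanged). At z = 24: the cylinder does not reach this height (z outside [0, 23.5]); the cube at (14.5, 9.5) is present — its section is the full 6.5×28.5 rectangle (area 185.25 mm²); Combining (union): only the 6.5×28.5 cube at (14.5, 9.5) is present, so the union is just that shape — area = 185.25 mm²; (rotated 65° about Z; rotation is an isometry so areas/perimeters/island counts are preserved). Checking containment: the cross-section at z = 24 is a subset of the cross-section at z = 23.25.

entirely on top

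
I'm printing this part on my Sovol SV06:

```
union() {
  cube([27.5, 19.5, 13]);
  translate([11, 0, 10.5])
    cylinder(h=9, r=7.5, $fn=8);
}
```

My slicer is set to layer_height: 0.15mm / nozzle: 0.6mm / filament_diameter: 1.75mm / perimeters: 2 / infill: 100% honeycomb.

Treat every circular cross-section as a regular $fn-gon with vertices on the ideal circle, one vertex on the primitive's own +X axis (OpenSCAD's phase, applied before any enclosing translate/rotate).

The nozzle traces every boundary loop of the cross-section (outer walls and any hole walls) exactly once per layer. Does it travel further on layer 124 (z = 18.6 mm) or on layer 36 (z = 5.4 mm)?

layer 36 (z = 5.4 mm)

Layer 124 (z = 18.6): the cube does not reach this height (z outside [0, 13]); the r=7.5 cylinder at (11, 0) gives a regular 8-gon of circumradius 7.5 (constant along its height) (perimeter = 2·8·7.500·sin(180°/8) = 45.92 mm); Merging all regions: only the r=7.5 cylinder at (11, 0) is present, so the union is just that shape — boundary = 45.92 mm. So its perimeter = 45.92 mm. Layer 36 (z = 5.4): the cube is present — its section is the full 27.5×19.5 rectangle (perimeter 94.00 mm); the cylinder at (11, 0) does not reach this height (z outside [10.5, 19.5]); Taking the union: only the 27.5×19.5 cube is present, so the union is just that shape — boundary = 94.00 mm. So its perimeter = 94.00 mm. Layer 36 is larger (94.00 vs 45.92 mm).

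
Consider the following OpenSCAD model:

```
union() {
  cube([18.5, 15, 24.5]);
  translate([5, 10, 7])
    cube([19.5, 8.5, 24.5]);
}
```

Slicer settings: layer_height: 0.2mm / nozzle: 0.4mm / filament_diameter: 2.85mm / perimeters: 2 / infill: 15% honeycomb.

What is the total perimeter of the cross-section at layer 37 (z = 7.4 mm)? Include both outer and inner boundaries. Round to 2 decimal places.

At z = 7.4 mm: the cube is present — its section is the full 18.5×15 rectangle (perimeter 67.00 mm); the 19.5×8.5 cube at (5, 10) contributes its full rectangle (perimeter 56.00 mm); Combining (union): the regions partially overlap (shared area 67.50 mm²), so the edge portions inside another operand are dropped and the merged outline is re-measured after clipping — boundary = 86.00 mm. Overall, the cross-section is a single solid region. Total boundary length (outer) = 86.00 mm.

86.00 mm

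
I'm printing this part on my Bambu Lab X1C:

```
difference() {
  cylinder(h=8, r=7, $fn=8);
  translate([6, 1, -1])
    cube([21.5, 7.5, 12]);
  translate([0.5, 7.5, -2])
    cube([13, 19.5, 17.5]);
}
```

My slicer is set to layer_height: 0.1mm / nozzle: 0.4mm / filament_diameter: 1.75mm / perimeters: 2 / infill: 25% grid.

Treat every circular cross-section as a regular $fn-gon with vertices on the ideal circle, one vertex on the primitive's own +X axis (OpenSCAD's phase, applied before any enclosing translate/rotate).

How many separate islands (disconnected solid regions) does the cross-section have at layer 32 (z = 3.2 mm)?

1

At z = 3.2 mm: the cylinder: section is a regular 8-gon, circumradius r=7; the 21.5×7.5 cube at (6, 1) contributes its full rectangle; the cube at (0.5, 7.5) is present — its section is the full 13×19.5 rectangle; Subtracting the remaining from the first: starting from the r=7 cylinder, the 21.5×7.5 cube at (6, 1) partially overlaps it — only the 0.41 mm² overlap (of its 161.25 mm²) is removed, clipping the outline; the 13×19.5 cube at (0.5, 7.5) misses the remaining region (no effect) — 1 connected region. Overall, the cross-section is a single solid region. Island count = 1.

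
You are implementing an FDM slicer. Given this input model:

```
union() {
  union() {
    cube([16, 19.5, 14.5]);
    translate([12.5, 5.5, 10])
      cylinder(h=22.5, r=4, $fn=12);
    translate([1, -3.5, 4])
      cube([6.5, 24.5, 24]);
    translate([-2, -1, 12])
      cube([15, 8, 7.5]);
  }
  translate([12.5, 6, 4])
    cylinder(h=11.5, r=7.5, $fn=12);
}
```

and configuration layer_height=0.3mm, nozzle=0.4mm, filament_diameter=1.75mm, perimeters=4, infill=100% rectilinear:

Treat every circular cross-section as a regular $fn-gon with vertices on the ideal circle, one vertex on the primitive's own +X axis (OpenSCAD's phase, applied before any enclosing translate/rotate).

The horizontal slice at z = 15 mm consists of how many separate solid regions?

1

At z = 15 mm: the cube is absent (z outside [0, 14.5]); the r=4 cylinder at (12.5, 5.5) contributes a regular 12-gon of circumradius 4; the 6.5×24.5 cube at (1, -3.5) contributes its full rectangle; the 15×8 cube at (-2, -1) contributes its full rectangle; Merging all regions: the regions partially overlap (shared area 72.42 mm²), so overlapping operands fuse into one piece — 1 connected region; the r=7.5 cylinder at (12.5, 6) contributes a regular 12-gon of circumradius 7.5; Taking the union: the regions partially overlap (shared area 86.91 mm²), so overlapping operands fuse into one piece — 1 connected region. The result has 1 disconnected region.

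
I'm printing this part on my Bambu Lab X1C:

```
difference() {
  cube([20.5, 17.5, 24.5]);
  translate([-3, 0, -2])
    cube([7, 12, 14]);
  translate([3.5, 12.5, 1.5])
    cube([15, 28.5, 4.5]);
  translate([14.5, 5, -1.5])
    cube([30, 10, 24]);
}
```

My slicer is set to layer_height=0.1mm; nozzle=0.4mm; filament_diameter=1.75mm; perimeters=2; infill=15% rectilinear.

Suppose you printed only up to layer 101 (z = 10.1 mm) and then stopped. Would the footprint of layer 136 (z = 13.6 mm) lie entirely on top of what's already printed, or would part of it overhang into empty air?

part overhangs

Compare the two slices. At z = 10.1: the cube (footprint 20.5×17.5) is included at this height (area 358.75 mm²); the 7×12 cube at (-3, 0) contributes its full rectangle (area 84.00 mm²); the cube at (3.5, 12.5) is not intersected at this z (z outside [1.5, 6]); the cube at (14.5, 5) is present — its section is the full 30×10 rectangle (area 300.00 mm²); Subtracting the remaining from the first: starting from the 20.5×17.5 cube (358.75 mm²), the 7×12 cube at (-3, 0) partially overlaps it — only the 48.00 mm² overlap (of its 84.00 mm²) is removed, clipping the outline; the 30×10 cube at (14.5, 5) partially overlaps it — only the 60.00 mm² overlap (of its 300.00 mm²) is removed, clipping the outline — area = 250.75 mm². At z = 13.6: the cube (footprint 20.5×17.5) is included at this height (area 358.75 mm²); the cube at (-3, 0) does not reach this height (z outside [-2, 12]); the cube at (3.5, 12.5) is not intersected at this z (z outside [1.5, 6]); the cube at (14.5, 5) (footprint 30×10) is included at this height (area 300.00 mm²); Taking the first minus the rest: starting from the 20.5×17.5 cube (358.75 mm²), the 30×10 cube at (14.5, 5) partially overlaps it — only the 60.00 mm² overlap (of its 300.00 mm²) is removed, clipping the outline — area = 298.75 mm². Checking containment: at z = 13.6 the cross-section extends beyond the z = 10.1 cross-section by about 48.00 mm².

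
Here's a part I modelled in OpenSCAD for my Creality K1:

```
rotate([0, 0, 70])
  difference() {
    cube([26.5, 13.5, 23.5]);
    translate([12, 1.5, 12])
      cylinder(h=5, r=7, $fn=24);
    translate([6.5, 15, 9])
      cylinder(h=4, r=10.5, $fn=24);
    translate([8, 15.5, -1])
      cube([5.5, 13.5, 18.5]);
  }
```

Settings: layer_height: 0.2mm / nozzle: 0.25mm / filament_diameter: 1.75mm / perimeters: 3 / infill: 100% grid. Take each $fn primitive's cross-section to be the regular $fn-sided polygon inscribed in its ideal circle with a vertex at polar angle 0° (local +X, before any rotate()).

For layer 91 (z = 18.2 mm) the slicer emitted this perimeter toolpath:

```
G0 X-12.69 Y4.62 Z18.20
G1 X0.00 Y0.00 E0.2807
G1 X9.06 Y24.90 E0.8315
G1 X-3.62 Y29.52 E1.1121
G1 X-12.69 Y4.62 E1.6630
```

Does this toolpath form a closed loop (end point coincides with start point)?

Start point (G0): (-12.69, 4.62). End point (last G1): the path returns to the start — closed.

yes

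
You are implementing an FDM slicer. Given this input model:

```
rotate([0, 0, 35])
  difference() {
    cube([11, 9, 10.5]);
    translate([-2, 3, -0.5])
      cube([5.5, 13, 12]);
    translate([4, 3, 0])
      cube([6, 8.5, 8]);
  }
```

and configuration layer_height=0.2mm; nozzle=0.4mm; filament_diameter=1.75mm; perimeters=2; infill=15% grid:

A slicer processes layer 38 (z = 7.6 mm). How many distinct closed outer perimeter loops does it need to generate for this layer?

At z = 7.6 mm: the cube is present — its section is the full 11×9 rectangle; the cube at (-2, 3) is present — its section is the full 5.5×13 rectangle; the cube at (4, 3) (footprint 6×8.5) is included at this height; Subtracting the remaining from the first: starting from the 11×9 cube, the 5.5×13 cube at (-2, 3) partially overlaps it — only the 21.00 mm² overlap (of its 71.50 mm²) is removed, clipping the outline; the 6×8.5 cube at (4, 3) partially overlaps it — only the 36.00 mm² overlap (of its 51.00 mm²) is removed, clipping the outline — 1 connected region; (whole slice rotated 35° about Z — lengths, areas and connectivity unchanged). The result has 1 disconnected region.

1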